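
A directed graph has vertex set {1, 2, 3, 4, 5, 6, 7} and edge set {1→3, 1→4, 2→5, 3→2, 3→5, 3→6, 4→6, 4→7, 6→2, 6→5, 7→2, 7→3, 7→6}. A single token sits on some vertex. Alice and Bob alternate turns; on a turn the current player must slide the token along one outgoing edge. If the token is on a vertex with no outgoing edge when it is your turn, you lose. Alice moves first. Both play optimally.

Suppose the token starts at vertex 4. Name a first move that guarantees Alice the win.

Classify positions by backward induction: terminal positions (no move available) are L. From any other position, the mover wins iff some move reaches an L.
Every edge goes from a vertex to one that appears earlier in the order 5, 2, 6, 3, 7, 4, 1, so processing vertices in that order labels each vertex after all of its successors.
5: no outgoing edge → L
2: reaches L-position 5 → W
6: reaches L-position 5 → W
3: reaches L-position 5 → W
7: only reaches 3(W), 6(W), 2(W), all W → L
4: reaches L-position 7 → W
1: only reaches 4(W), 3(W), all W → L
From 4, the L positions reachable in one move are: 7.

Move to 7.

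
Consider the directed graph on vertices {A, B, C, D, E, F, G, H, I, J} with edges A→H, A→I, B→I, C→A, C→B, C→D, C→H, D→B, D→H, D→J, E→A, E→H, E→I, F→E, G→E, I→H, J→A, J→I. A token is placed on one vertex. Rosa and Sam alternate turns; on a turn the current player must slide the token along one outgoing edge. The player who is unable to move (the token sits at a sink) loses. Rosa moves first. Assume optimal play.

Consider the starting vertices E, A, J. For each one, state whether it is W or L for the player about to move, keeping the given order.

E: W, A: W, J: L

Compute win/loss labels from the base case upward. A position with no move is L. Any other position is W if it can reach an L in one move, else L.
Every edge goes from a vertex to one that appears earlier in the order H, I, A, E, B, J, D, F, C, G, so processing vertices in that order labels each vertex after all of its successors.
H: no outgoing edge → L
I: can move to H, which is L ⇒ W
A: can move to H, which is L ⇒ W
E: can move to H, which is L ⇒ W
B: the only move is to I(W), a W ⇒ L
J: moves to A(W), I(W); every one is W ⇒ L
D: can move to J, which is L ⇒ W
F: the only move is to E(W), a W ⇒ L
C: can move to B, which is L ⇒ W
G: the only move is to E(W), a W ⇒ L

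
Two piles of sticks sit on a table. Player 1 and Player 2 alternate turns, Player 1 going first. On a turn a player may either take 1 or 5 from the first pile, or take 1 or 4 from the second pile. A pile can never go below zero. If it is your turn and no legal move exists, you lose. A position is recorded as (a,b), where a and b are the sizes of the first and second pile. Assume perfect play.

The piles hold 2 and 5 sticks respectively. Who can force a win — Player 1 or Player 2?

Player 2 wins.

Build the W/L table. Terminal = L. A non-terminal position is W if it has a move to some L; otherwise it is L.
No move ever increases a pile, so every position that can arise here has a ≤ 2 and b ≤ 5; it is enough to label the cells with 0 ≤ a ≤ 2 and 0 ≤ b ≤ 5.
Every move lowers a or b (never raises either), so fill the grid row by row in increasing a, and left to right within a row: each cell's successors are then already labelled.
      b=0  b=1  b=2  b=3  b=4  b=5
a=0:    L    W    L    W    W    L
a=1:    W    L    W    L    W    W
a=2:    L    W    L    W    W    L
Cells with no legal move (terminal, hence L): (0,0).
The remaining L cells, each justified by listing all of its moves:
(0,2): L (sole option (0,1)(W) is W)
(0,5): L (options (0,4)(W), (0,1)(W) are all W)
(1,1): L (options (0,1)(W), (1,0)(W) are all W)
(1,3): L (options (0,3)(W), (1,2)(W) are all W)
(2,0): L (sole option (1,0)(W) is W)
(2,2): L (options (1,2)(W), (2,1)(W) are all W)
(2,5): L (options (1,5)(W), (2,4)(W), (2,1)(W) are all W)
Every other cell has at least one move into one of the L cells above, so it is W.
The starting position (2,5) is L: whatever Player 1 does, the opponent receives a W position.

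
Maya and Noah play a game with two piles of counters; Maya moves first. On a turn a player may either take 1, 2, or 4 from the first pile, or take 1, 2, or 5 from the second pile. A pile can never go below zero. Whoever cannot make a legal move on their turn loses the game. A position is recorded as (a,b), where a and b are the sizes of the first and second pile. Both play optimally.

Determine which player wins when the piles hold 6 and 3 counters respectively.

Noah wins.

Build the W/L table. Terminal = L. A non-terminal position is W if it has a move to some L; otherwise it is L.
No move ever increases a pile, so every position that can arise here has a ≤ 6 and b ≤ 3; it is enough to label the cells with 0 ≤ a ≤ 6 and 0 ≤ b ≤ 3.
Every move lowers a or b (never raises either), so fill the grid row by row in increasing a, and left to right within a row: each cell's successors are then already labelled.
      b=0  b=1  b=2  b=3
a=0:    L    W    W    L
a=1:    W    L    W    W
a=2:    W    W    L    W
a=3:    L    W    W    L
a=4:    W    L    W    W
a=5:    W    W    L    W
a=6:    L    W    W    L
Cells with no legal move (terminal, hence L): (0,0).
The remaining L cells, each justified by listing all of its moves:
(0,3): only reaches (0,2)(W), (0,1)(W), all W → L
(1,1): only reaches (0,1)(W), (1,0)(W), all W → L
(2,2): only reaches (1,2)(W), (0,2)(W), (2,1)(W), (2,0)(W), all W → L
(3,0): only reaches (2,0)(W), (1,0)(W), all W → L
(3,3): only reaches (2,3)(W), (1,3)(W), (3,2)(W), (3,1)(W), all W → L
(4,1): only reaches (3,1)(W), (2,1)(W), (0,1)(W), (4,0)(W), all W → L
(5,2): only reaches (4,2)(W), (3,2)(W), (1,2)(W), (5,1)(W), (5,0)(W), all W → L
(6,0): only reaches (5,0)(W), (4,0)(W), (2,0)(W), all W → L
(6,3): only reaches (5,3)(W), (4,3)(W), (2,3)(W), (6,2)(W), (6,1)(W), all W → L
Every other cell has at least one move into one of the L cells above, so it is W.
The starting position (6,3) is L: whatever Maya does, the opponent receives a W position.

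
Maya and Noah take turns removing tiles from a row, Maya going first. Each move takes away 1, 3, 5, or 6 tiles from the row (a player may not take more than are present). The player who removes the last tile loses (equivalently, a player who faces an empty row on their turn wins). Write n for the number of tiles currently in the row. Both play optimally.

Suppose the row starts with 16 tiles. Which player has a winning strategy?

Noah wins.

Use the standard recursion: the mover wins at a terminal position; elsewhere, the mover wins exactly when some move hands the opponent an L position.
n=0: no move; the opponent has just taken the last tile and therefore loses → W
n=1: L (sole option 0(W) is W)
n=2: W (go to 1, an L position)
n=3: L (options 2(W), 0(W) are all W)
n=4: W (go to 3, an L position)
n=5: L (options 4(W), 2(W), 0(W) are all W)
n=6: W (go to 5, an L position)
n=7: W (go to 1, an L position)
n=8: W (go to 5, an L position)
n=9: W (go to 3, an L position)
n=10: W (go to 5, an L position)
n=11: W (go to 5, an L position)
n=12: L (options 11(W), 9(W), 7(W), 6(W) are all W)
n=13: W (go to 12, an L position)
n=14: L (options 13(W), 11(W), 9(W), 8(W) are all W)
n=15: W (go to 14, an L position)
n=16: L (options 15(W), 13(W), 11(W), 10(W) are all W)
Every move from 16 reaches a W position, so the mover loses.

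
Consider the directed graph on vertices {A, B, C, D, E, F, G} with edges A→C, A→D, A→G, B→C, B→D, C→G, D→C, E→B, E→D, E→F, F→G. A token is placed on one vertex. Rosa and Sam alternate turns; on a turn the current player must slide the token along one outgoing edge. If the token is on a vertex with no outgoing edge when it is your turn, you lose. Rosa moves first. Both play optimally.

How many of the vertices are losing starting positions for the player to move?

2

Build the W/L table. Terminal = L. A non-terminal position is W if it has a move to some L; otherwise it is L.
Every edge goes from a vertex to one that appears earlier in the order G, C, D, A, F, B, E, so processing vertices in that order labels each vertex after all of its successors.
G: no outgoing edge → L
C: can move to G, which is L ⇒ W
D: the only move is to C(W), a W ⇒ L
A: can move to D, which is L ⇒ W
F: can move to G, which is L ⇒ W
B: can move to D, which is L ⇒ W
E: can move to D, which is L ⇒ W
The L vertices are D, G; that is 2 in all.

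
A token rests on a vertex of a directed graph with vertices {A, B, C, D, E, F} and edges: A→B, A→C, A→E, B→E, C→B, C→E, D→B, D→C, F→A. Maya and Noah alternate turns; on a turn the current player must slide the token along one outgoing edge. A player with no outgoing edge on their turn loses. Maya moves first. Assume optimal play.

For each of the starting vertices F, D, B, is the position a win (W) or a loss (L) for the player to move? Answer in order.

F: L, D: L, B: W

Classify positions by backward induction: terminal positions (no move available) are L. From any other position, the mover wins iff some move reaches an L.
Every edge goes from a vertex to one that appears earlier in the order E, B, C, A, F, D, so processing vertices in that order labels each vertex after all of its successors.
E: no outgoing edge → L
B: reaches L-position E → W
C: reaches L-position E → W
A: reaches L-position E → W
F: only reaches A(W), which is W → L
D: only reaches C(W), B(W), all W → L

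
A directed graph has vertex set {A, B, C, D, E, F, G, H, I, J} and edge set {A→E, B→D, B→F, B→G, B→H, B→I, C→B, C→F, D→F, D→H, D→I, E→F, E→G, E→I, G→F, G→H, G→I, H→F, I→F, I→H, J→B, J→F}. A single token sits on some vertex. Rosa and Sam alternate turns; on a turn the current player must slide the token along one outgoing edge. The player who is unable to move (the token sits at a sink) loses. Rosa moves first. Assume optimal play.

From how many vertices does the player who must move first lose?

2

Work bottom-up. With no move the player to move loses. Otherwise the position is W if at least one move leads to an L position for the opponent, and L if every move leads to a W.
Every edge goes from a vertex to one that appears earlier in the order F, H, I, D, G, E, B, C, A, J, so processing vertices in that order labels each vertex after all of its successors.
F: no outgoing edge → L
H: W (go to F, an L position)
I: W (go to F, an L position)
D: W (go to F, an L position)
G: W (go to F, an L position)
E: W (go to F, an L position)
B: W (go to F, an L position)
C: W (go to F, an L position)
A: L (sole option E(W) is W)
J: W (go to F, an L position)
The L vertices are A, F; that is 2 in all.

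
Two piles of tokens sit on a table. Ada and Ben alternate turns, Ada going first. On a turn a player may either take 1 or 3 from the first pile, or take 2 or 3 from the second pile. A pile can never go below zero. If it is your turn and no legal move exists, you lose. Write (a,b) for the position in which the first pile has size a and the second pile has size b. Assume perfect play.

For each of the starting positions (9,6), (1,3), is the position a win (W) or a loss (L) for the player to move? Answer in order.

(9,6): W, (1,3): L

Positions with no move are L. A position that does have a move is losing for the player to move precisely when every available move leads to a winning position for the opponent. Fill in the labels:
No move ever increases a pile, so every position that can arise here has a ≤ 9 and b ≤ 6; it is enough to label the cells with 0 ≤ a ≤ 9 and 0 ≤ b ≤ 6.
Every move lowers a or b (never raises either), so fill the grid row by row in increasing a, and left to right within a row: each cell's successors are then already labelled.
      b=0  b=1  b=2  b=3  b=4  b=5  b=6
a=0:    L    L    W    W    W    L    L
a=1:    W    W    L    L    W    W    W
a=2:    L    L    W    W    W    L    L
a=3:    W    W    L    L    W    W    W
a=4:    L    L    W    W    W    L    L
a=5:    W    W    L    L    W    W    W
a=6:    L    L    W    W    W    L    L
a=7:    W    W    L    L    W    W    W
a=8:    L    L    W    W    W    L    L
a=9:    W    W    L    L    W    W    W
Cells with no legal move (terminal, hence L): (0,0), (0,1).
The remaining L cells, each justified by listing all of its moves:
(0,5): moves to (0,3)(W), (0,2)(W); every one is W ⇒ L
(0,6): moves to (0,4)(W), (0,3)(W); every one is W ⇒ L
(1,2): moves to (0,2)(W), (1,0)(W); every one is W ⇒ L
(1,3): moves to (0,3)(W), (1,1)(W), (1,0)(W); every one is W ⇒ L
(2,0): the only move is to (1,0)(W), a W ⇒ L
(2,1): the only move is to (1,1)(W), a W ⇒ L
(2,5): moves to (1,5)(W), (2,3)(W), (2,2)(W); every one is W ⇒ L
(2,6): moves to (1,6)(W), (2,4)(W), (2,3)(W); every one is W ⇒ L
(3,2): moves to (2,2)(W), (0,2)(W), (3,0)(W); every one is W ⇒ L
(3,3): moves to (2,3)(W), (0,3)(W), (3,1)(W), (3,0)(W); every one is W ⇒ L
(4,0): moves to (3,0)(W), (1,0)(W); every one is W ⇒ L
(4,1): moves to (3,1)(W), (1,1)(W); every one is W ⇒ L
(4,5): moves to (3,5)(W), (1,5)(W), (4,3)(W), (4,2)(W); every one is W ⇒ L
(4,6): moves to (3,6)(W), (1,6)(W), (4,4)(W), (4,3)(W); every one is W ⇒ L
(5,2): moves to (4,2)(W), (2,2)(W), (5,0)(W); every one is W ⇒ L
(5,3): moves to (4,3)(W), (2,3)(W), (5,1)(W), (5,0)(W); every one is W ⇒ L
(6,0): moves to (5,0)(W), (3,0)(W); every one is W ⇒ L
(6,1): moves to (5,1)(W), (3,1)(W); every one is W ⇒ L
(6,5): moves to (5,5)(W), (3,5)(W), (6,3)(W), (6,2)(W); every one is W ⇒ L
(6,6): moves to (5,6)(W), (3,6)(W), (6,4)(W), (6,3)(W); every one is W ⇒ L
(7,2): moves to (6,2)(W), (4,2)(W), (7,0)(W); every one is W ⇒ L
(7,3): moves to (6,3)(W), (4,3)(W), (7,1)(W), (7,0)(W); every one is W ⇒ L
(8,0): moves to (7,0)(W), (5,0)(W); every one is W ⇒ L
(8,1): moves to (7,1)(W), (5,1)(W); every one is W ⇒ L
(8,5): moves to (7,5)(W), (5,5)(W), (8,3)(W), (8,2)(W); every one is W ⇒ L
(8,6): moves to (7,6)(W), (5,6)(W), (8,4)(W), (8,3)(W); every one is W ⇒ L
(9,2): moves to (8,2)(W), (6,2)(W), (9,0)(W); every one is W ⇒ L
(9,3): moves to (8,3)(W), (6,3)(W), (9,1)(W), (9,0)(W); every one is W ⇒ L
Every other cell has at least one move into one of the L cells above, so it is W.
(9,6): the move to (8,6) reaches an L cell, so W
(1,3): one of the L cells justified above, so L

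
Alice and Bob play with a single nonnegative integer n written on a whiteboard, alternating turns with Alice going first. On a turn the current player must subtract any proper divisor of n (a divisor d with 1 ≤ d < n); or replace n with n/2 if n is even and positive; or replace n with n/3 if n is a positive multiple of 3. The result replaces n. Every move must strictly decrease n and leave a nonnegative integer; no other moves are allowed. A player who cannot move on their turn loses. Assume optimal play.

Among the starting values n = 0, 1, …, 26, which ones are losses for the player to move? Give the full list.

Work bottom-up. With no move the player to move loses. Otherwise the position is W if at least one move leads to an L position for the opponent, and L if every move leads to a W.
n=0: no move → L
n=1: no move → L
n=2: W (go to 1, an L position)
n=3: W (go to 1, an L position)
n=4: L (options 2(W), 3(W) are all W)
n=5: W (go to 4, an L position)
n=6: W (go to 4, an L position)
n=7: L (sole option 6(W) is W)
n=8: W (go to 4, an L position)
n=9: L (options 3(W), 6(W), 8(W) are all W)
n=10: W (go to 9, an L position)
n=11: L (sole option 10(W) is W)
n=12: W (go to 4, an L position)
n=13: L (sole option 12(W) is W)
n=14: W (go to 7, an L position)
n=15: L (options 5(W), 10(W), 12(W), 14(W) are all W)
n=16: W (go to 15, an L position)
n=17: L (sole option 16(W) is W)
n=18: W (go to 9, an L position)
n=19: L (sole option 18(W) is W)
n=20: W (go to 15, an L position)
n=21: W (go to 7, an L position)
n=22: W (go to 11, an L position)
n=23: L (sole option 22(W) is W)
n=24: W (go to 23, an L position)
n=25: L (options 20(W), 24(W) are all W)
n=26: W (go to 13, an L position)
Reading off the rows marked L gives the requested list; there are 12 such values of n.

0, 1, 4, 7, 9, 11, 13, 15, 17, 19, 23, 25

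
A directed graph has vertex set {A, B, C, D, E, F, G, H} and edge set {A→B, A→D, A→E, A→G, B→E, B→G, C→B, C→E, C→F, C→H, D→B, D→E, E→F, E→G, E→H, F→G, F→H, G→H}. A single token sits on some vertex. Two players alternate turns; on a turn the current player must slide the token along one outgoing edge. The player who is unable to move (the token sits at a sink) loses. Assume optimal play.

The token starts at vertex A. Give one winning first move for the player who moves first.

Move to B.

Work bottom-up. With no move the player to move loses. Otherwise the position is W if at least one move leads to an L position for the opponent, and L if every move leads to a W.
Every edge goes from a vertex to one that appears earlier in the order H, G, F, E, B, D, A, C, so processing vertices in that order labels each vertex after all of its successors.
H: no outgoing edge → L
G: →H(L), so W
F: →H(L), so W
E: →H(L), so W
B: →E(W), G(W) — all W, so L
D: →B(L), so W
A: →B(L), so W
C: →B(L), so W
From A, the L positions reachable in one move are: B.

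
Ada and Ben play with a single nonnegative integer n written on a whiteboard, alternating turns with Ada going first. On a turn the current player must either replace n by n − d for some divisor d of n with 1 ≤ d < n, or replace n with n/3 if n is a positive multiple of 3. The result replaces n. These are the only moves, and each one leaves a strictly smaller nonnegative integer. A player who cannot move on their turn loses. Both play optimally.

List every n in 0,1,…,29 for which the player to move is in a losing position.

0, 1, 4, 7, 9, 11, 13, 15, 17, 19, 23, 25, 28

Use the standard recursion: the mover loses at a terminal position; elsewhere, the mover wins exactly when some move hands the opponent an L position.
n=0: no move → L
n=1: no move → L
n=2: can move to 1, which is L ⇒ W
n=3: can move to 1, which is L ⇒ W
n=4: moves to 2(W), 3(W); every one is W ⇒ L
n=5: can move to 4, which is L ⇒ W
n=6: can move to 4, which is L ⇒ W
n=7: the only move is to 6(W), a W ⇒ L
n=8: can move to 4, which is L ⇒ W
n=9: moves to 3(W), 6(W), 8(W); every one is W ⇒ L
n=10: can move to 9, which is L ⇒ W
n=11: the only move is to 10(W), a W ⇒ L
n=12: can move to 4, which is L ⇒ W
n=13: the only move is to 12(W), a W ⇒ L
n=14: can move to 7, which is L ⇒ W
n=15: moves to 5(W), 10(W), 12(W), 14(W); every one is W ⇒ L
n=16: can move to 15, which is L ⇒ W
n=17: the only move is to 16(W), a W ⇒ L
n=18: can move to 9, which is L ⇒ W
n=19: the only move is to 18(W), a W ⇒ L
n=20: can move to 15, which is L ⇒ W
n=21: can move to 7, which is L ⇒ W
n=22: can move to 11, which is L ⇒ W
n=23: the only move is to 22(W), a W ⇒ L
n=24: can move to 23, which is L ⇒ W
n=25: moves to 20(W), 24(W); every one is W ⇒ L
n=26: can move to 13, which is L ⇒ W
n=27: can move to 9, which is L ⇒ W
n=28: moves to 14(W), 21(W), 24(W), 26(W), 27(W); every one is W ⇒ L
n=29: can move to 28, which is L ⇒ W
The losing starting values of n are exactly the entries labelled L in this table (13 of them).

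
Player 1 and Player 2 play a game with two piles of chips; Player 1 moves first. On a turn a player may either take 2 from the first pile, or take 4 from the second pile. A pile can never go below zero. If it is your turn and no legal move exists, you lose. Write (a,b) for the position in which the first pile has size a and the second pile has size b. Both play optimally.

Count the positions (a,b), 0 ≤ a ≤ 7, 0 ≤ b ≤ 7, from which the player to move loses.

32

Label each position W (a win for the player to move) or L (a loss). A position with no legal move is L; any other position is W exactly when some move reaches an L, and L when every move reaches a W.
Every move lowers a or b (never raises either), so fill the grid row by row in increasing a, and left to right within a row: each cell's successors are then already labelled.
      b=0  b=1  b=2  b=3  b=4  b=5  b=6  b=7
a=0:    L    L    L    L    W    W    W    W
a=1:    L    L    L    L    W    W    W    W
a=2:    W    W    W    W    L    L    L    L
a=3:    W    W    W    W    L    L    L    L
a=4:    L    L    L    L    W    W    W    W
a=5:    L    L    L    L    W    W    W    W
a=6:    W    W    W    W    L    L    L    L
a=7:    W    W    W    W    L    L    L    L
Cells with no legal move (terminal, hence L): (0,0), (0,1), (0,2), (0,3), (1,0), (1,1), (1,2), (1,3).
The remaining L cells, each justified by listing all of its moves:
(2,4): moves to (0,4)(W), (2,0)(W); every one is W ⇒ L
(2,5): moves to (0,5)(W), (2,1)(W); every one is W ⇒ L
(2,6): moves to (0,6)(W), (2,2)(W); every one is W ⇒ L
(2,7): moves to (0,7)(W), (2,3)(W); every one is W ⇒ L
(3,4): moves to (1,4)(W), (3,0)(W); every one is W ⇒ L
(3,5): moves to (1,5)(W), (3,1)(W); every one is W ⇒ L
(3,6): moves to (1,6)(W), (3,2)(W); every one is W ⇒ L
(3,7): moves to (1,7)(W), (3,3)(W); every one is W ⇒ L
(4,0): the only move is to (2,0)(W), a W ⇒ L
(4,1): the only move is to (2,1)(W), a W ⇒ L
(4,2): the only move is to (2,2)(W), a W ⇒ L
(4,3): the only move is to (2,3)(W), a W ⇒ L
(5,0): the only move is to (3,0)(W), a W ⇒ L
(5,1): the only move is to (3,1)(W), a W ⇒ L
(5,2): the only move is to (3,2)(W), a W ⇒ L
(5,3): the only move is to (3,3)(W), a W ⇒ L
(6,4): moves to (4,4)(W), (6,0)(W); every one is W ⇒ L
(6,5): moves to (4,5)(W), (6,1)(W); every one is W ⇒ L
(6,6): moves to (4,6)(W), (6,2)(W); every one is W ⇒ L
(6,7): moves to (4,7)(W), (6,3)(W); every one is W ⇒ L
(7,4): moves to (5,4)(W), (7,0)(W); every one is W ⇒ L
(7,5): moves to (5,5)(W), (7,1)(W); every one is W ⇒ L
(7,6): moves to (5,6)(W), (7,2)(W); every one is W ⇒ L
(7,7): moves to (5,7)(W), (7,3)(W); every one is W ⇒ L
Every other cell has at least one move into one of the L cells above, so it is W.
L cells per row: a=0: 4, a=1: 4, a=2: 4, a=3: 4, a=4: 4, a=5: 4, a=6: 4, a=7: 4; total 32.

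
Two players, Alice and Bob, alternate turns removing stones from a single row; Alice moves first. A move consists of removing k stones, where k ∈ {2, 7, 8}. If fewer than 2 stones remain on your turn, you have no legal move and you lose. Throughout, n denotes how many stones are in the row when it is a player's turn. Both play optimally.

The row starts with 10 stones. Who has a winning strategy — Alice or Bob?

Build the W/L table. Terminal = L. A non-terminal position is W if it has a move to some L; otherwise it is L.
n=0: no move → L
n=1: no move → L
n=2: reaches L-position 0 → W
n=3: reaches L-position 1 → W
n=4: only reaches 2(W), which is W → L
n=5: only reaches 3(W), which is W → L
n=6: reaches L-position 4 → W
n=7: reaches L-position 5 → W
n=8: reaches L-position 1 → W
n=9: reaches L-position 1 → W
n=10: only reaches 8(W), 3(W), 2(W), all W → L
The starting position 10 is L: whatever Alice does, the opponent receives a W position.

Bob wins.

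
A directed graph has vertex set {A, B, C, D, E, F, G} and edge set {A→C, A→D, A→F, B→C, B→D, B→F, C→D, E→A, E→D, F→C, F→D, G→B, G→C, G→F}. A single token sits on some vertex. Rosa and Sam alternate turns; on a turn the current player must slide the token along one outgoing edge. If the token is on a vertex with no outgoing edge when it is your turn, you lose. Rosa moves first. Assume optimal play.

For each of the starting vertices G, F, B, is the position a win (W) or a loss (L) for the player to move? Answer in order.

G: L, F: W, B: W

Label each position W (a win for the player to move) or L (a loss). A position with no legal move is L; any other position is W exactly when some move reaches an L, and L when every move reaches a W.
Every edge goes from a vertex to one that appears earlier in the order D, C, F, A, B, E, G, so processing vertices in that order labels each vertex after all of its successors.
D: no outgoing edge → L
C: →D(L), so W
F: →D(L), so W
A: →D(L), so W
B: →D(L), so W
E: →D(L), so W
G: →B(W), F(W), C(W) — all W, so L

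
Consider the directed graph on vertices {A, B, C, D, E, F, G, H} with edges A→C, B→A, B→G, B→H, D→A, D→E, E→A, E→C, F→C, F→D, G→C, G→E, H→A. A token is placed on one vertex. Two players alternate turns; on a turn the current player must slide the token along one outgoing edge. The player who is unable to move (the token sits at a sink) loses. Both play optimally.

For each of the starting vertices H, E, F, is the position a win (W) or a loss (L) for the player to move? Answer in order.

Positions with no move are L. A position that does have a move is losing for the player to move precisely when every available move leads to a winning position for the opponent. Fill in the labels:
Every edge goes from a vertex to one that appears earlier in the order C, A, E, D, H, G, F, B, so processing vertices in that order labels each vertex after all of its successors.
C: no outgoing edge → L
A: can move to C, which is L ⇒ W
E: can move to C, which is L ⇒ W
D: moves to E(W), A(W); every one is W ⇒ L
H: the only move is to A(W), a W ⇒ L
G: can move to C, which is L ⇒ W
F: can move to D, which is L ⇒ W
B: can move to H, which is L ⇒ W

H: L, E: W, F: W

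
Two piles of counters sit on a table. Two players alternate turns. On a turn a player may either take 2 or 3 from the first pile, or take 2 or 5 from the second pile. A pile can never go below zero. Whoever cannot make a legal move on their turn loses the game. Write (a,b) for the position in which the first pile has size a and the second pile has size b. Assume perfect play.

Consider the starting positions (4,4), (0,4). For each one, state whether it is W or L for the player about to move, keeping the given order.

Work bottom-up. With no move the player to move loses. Otherwise the position is W if at least one move leads to an L position for the opponent, and L if every move leads to a W.
No move ever increases a pile, so every position that can arise here has a ≤ 4 and b ≤ 4; it is enough to label the cells with 0 ≤ a ≤ 4 and 0 ≤ b ≤ 4.
Every move lowers a or b (never raises either), so fill the grid row by row in increasing a, and left to right within a row: each cell's successors are then already labelled.
      b=0  b=1  b=2  b=3  b=4
a=0:    L    L    W    W    L
a=1:    L    L    W    W    L
a=2:    W    W    L    L    W
a=3:    W    W    L    L    W
a=4:    W    W    W    W    W
Cells with no legal move (terminal, hence L): (0,0), (0,1), (1,0), (1,1).
The remaining L cells, each justified by listing all of its moves:
(0,4): only reaches (0,2)(W), which is W → L
(1,4): only reaches (1,2)(W), which is W → L
(2,2): only reaches (0,2)(W), (2,0)(W), all W → L
(2,3): only reaches (0,3)(W), (2,1)(W), all W → L
(3,2): only reaches (1,2)(W), (0,2)(W), (3,0)(W), all W → L
(3,3): only reaches (1,3)(W), (0,3)(W), (3,1)(W), all W → L
Every other cell has at least one move into one of the L cells above, so it is W.
(4,4): the move to (1,4) reaches an L cell, so W
(0,4): one of the L cells justified above, so L

(4,4): W, (0,4): L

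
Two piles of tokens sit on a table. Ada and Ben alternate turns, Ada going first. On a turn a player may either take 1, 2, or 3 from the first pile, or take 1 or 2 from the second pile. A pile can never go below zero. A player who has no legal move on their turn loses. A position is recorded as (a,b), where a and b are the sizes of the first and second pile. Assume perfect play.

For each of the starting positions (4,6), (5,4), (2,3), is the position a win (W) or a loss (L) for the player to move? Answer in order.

Positions with no move are L. A position that does have a move is losing for the player to move precisely when every available move leads to a winning position for the opponent. Fill in the labels:
No move ever increases a pile, so every position that can arise here has a ≤ 5 and b ≤ 6; it is enough to label the cells with 0 ≤ a ≤ 5 and 0 ≤ b ≤ 6.
Every move lowers a or b (never raises either), so fill the grid row by row in increasing a, and left to right within a row: each cell's successors are then already labelled.
      b=0  b=1  b=2  b=3  b=4  b=5  b=6
a=0:    L    W    W    L    W    W    L
a=1:    W    L    W    W    L    W    W
a=2:    W    W    L    W    W    L    W
a=3:    W    W    W    W    W    W    W
a=4:    L    W    W    L    W    W    L
a=5:    W    L    W    W    L    W    W
Cells with no legal move (terminal, hence L): (0,0).
The remaining L cells, each justified by listing all of its moves:
(0,3): →(0,2)(W), (0,1)(W) — all W, so L
(0,6): →(0,5)(W), (0,4)(W) — all W, so L
(1,1): →(0,1)(W), (1,0)(W) — all W, so L
(1,4): →(0,4)(W), (1,3)(W), (1,2)(W) — all W, so L
(2,2): →(1,2)(W), (0,2)(W), (2,1)(W), (2,0)(W) — all W, so L
(2,5): →(1,5)(W), (0,5)(W), (2,4)(W), (2,3)(W) — all W, so L
(4,0): →(3,0)(W), (2,0)(W), (1,0)(W) — all W, so L
(4,3): →(3,3)(W), (2,3)(W), (1,3)(W), (4,2)(W), (4,1)(W) — all W, so L
(4,6): →(3,6)(W), (2,6)(W), (1,6)(W), (4,5)(W), (4,4)(W) — all W, so L
(5,1): →(4,1)(W), (3,1)(W), (2,1)(W), (5,0)(W) — all W, so L
(5,4): →(4,4)(W), (3,4)(W), (2,4)(W), (5,3)(W), (5,2)(W) — all W, so L
Every other cell has at least one move into one of the L cells above, so it is W.
(4,6): one of the L cells justified above, so L
(5,4): one of the L cells justified above, so L
(2,3): the move to (0,3) reaches an L cell, so W

(4,6): L, (5,4): L, (2,3): W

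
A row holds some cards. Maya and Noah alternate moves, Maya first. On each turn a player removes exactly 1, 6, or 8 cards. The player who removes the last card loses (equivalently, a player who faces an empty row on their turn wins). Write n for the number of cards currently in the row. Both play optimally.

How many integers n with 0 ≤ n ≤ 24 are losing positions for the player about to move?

Classify positions by backward induction: terminal positions (no move available) are W. From any other position, the mover wins iff some move reaches an L.
n=0: no move; the opponent has just taken the last card and therefore loses → W
n=1: only reaches 0(W), which is W → L
n=2: reaches L-position 1 → W
n=3: only reaches 2(W), which is W → L
n=4: reaches L-position 3 → W
n=5: only reaches 4(W), which is W → L
n=6: reaches L-position 5 → W
n=7: reaches L-position 1 → W
n=8: only reaches 7(W), 2(W), 0(W), all W → L
n=9: reaches L-position 8 → W
n=10: only reaches 9(W), 4(W), 2(W), all W → L
n=11: reaches L-position 10 → W
n=12: only reaches 11(W), 6(W), 4(W), all W → L
n=13: reaches L-position 12 → W
n=14: reaches L-position 8 → W
n=15: only reaches 14(W), 9(W), 7(W), all W → L
n=16: reaches L-position 15 → W
n=17: only reaches 16(W), 11(W), 9(W), all W → L
n=18: reaches L-position 17 → W
n=19: only reaches 18(W), 13(W), 11(W), all W → L
n=20: reaches L-position 19 → W
n=21: reaches L-position 15 → W
n=22: only reaches 21(W), 16(W), 14(W), all W → L
n=23: reaches L-position 22 → W
n=24: only reaches 23(W), 18(W), 16(W), all W → L
L entries with 0 ≤ n ≤ 24: n = 1, 3, 5, 8, 10, 12, 15, 17, 19, 22, 24; that makes 11.

11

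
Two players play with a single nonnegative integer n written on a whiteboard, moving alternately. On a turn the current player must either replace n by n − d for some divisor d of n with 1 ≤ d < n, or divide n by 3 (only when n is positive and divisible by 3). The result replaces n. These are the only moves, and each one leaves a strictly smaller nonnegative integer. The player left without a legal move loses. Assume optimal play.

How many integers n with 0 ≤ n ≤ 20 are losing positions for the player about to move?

10

Positions with no move are L. A position that does have a move is losing for the player to move precisely when every available move leads to a winning position for the opponent. Fill in the labels:
n=0: no move → L
n=1: no move → L
n=2: W (go to 1, an L position)
n=3: W (go to 1, an L position)
n=4: L (options 2(W), 3(W) are all W)
n=5: W (go to 4, an L position)
n=6: W (go to 4, an L position)
n=7: L (sole option 6(W) is W)
n=8: W (go to 4, an L position)
n=9: L (options 3(W), 6(W), 8(W) are all W)
n=10: W (go to 9, an L position)
n=11: L (sole option 10(W) is W)
n=12: W (go to 4, an L position)
n=13: L (sole option 12(W) is W)
n=14: W (go to 7, an L position)
n=15: L (options 5(W), 10(W), 12(W), 14(W) are all W)
n=16: W (go to 15, an L position)
n=17: L (sole option 16(W) is W)
n=18: W (go to 9, an L position)
n=19: L (sole option 18(W) is W)
n=20: W (go to 15, an L position)
L entries with 0 ≤ n ≤ 20: n = 0, 1, 4, 7, 9, 11, 13, 15, 17, 19; that makes 10.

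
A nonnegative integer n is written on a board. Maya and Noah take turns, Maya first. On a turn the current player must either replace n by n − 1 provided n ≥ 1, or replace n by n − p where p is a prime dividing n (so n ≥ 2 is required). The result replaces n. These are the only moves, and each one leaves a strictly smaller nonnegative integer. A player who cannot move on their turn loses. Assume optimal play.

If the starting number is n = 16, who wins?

Noah wins.

Use the standard recursion: the mover loses at a terminal position; elsewhere, the mover wins exactly when some move hands the opponent an L position.
n=0: no move → L
n=1: W (go to 0, an L position)
n=2: W (go to 0, an L position)
n=3: W (go to 0, an L position)
n=4: L (options 2(W), 3(W) are all W)
n=5: W (go to 0, an L position)
n=6: W (go to 4, an L position)
n=7: W (go to 0, an L position)
n=8: L (options 6(W), 7(W) are all W)
n=9: W (go to 8, an L position)
n=10: W (go to 8, an L position)
n=11: W (go to 0, an L position)
n=12: L (options 9(W), 10(W), 11(W) are all W)
n=13: W (go to 0, an L position)
n=14: W (go to 12, an L position)
n=15: W (go to 12, an L position)
n=16: L (options 14(W), 15(W) are all W)
Every move from 16 reaches a W position, so the mover loses.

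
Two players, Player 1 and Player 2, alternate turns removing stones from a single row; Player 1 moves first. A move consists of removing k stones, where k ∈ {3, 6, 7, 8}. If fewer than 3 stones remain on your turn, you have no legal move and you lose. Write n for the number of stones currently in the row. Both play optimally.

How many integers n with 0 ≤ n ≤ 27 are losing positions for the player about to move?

Build the W/L table. Terminal = L. A non-terminal position is W if it has a move to some L; otherwise it is L.
n=0: no move → L
n=1: no move → L
n=2: no move → L
n=3: reaches L-position 0 → W
n=4: reaches L-position 1 → W
n=5: reaches L-position 2 → W
n=6: reaches L-position 0 → W
n=7: reaches L-position 1 → W
n=8: reaches L-position 2 → W
n=9: reaches L-position 2 → W
n=10: reaches L-position 2 → W
n=11: only reaches 8(W), 5(W), 4(W), 3(W), all W → L
n=12: only reaches 9(W), 6(W), 5(W), 4(W), all W → L
n=13: only reaches 10(W), 7(W), 6(W), 5(W), all W → L
n=14: reaches L-position 11 → W
n=15: reaches L-position 12 → W
n=16: reaches L-position 13 → W
n=17: reaches L-position 11 → W
n=18: reaches L-position 12 → W
n=19: reaches L-position 13 → W
n=20: reaches L-position 13 → W
n=21: reaches L-position 13 → W
n=22: only reaches 19(W), 16(W), 15(W), 14(W), all W → L
n=23: only reaches 20(W), 17(W), 16(W), 15(W), all W → L
n=24: only reaches 21(W), 18(W), 17(W), 16(W), all W → L
n=25: reaches L-position 22 → W
n=26: reaches L-position 23 → W
n=27: reaches L-position 24 → W
L entries with 0 ≤ n ≤ 27: n = 0, 1, 2, 11, 12, 13, 22, 23, 24; that makes 9.

9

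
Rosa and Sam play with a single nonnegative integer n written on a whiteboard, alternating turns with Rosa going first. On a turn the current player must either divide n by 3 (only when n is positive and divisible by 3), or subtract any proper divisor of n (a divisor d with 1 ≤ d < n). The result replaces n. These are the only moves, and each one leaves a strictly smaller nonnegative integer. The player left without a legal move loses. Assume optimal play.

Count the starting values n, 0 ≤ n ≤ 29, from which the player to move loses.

13

Work bottom-up. With no move the player to move loses. Otherwise the position is W if at least one move leads to an L position for the opponent, and L if every move leads to a W.
n=0: no move → L
n=1: no move → L
n=2: W (go to 1, an L position)
n=3: W (go to 1, an L position)
n=4: L (options 2(W), 3(W) are all W)
n=5: W (go to 4, an L position)
n=6: W (go to 4, an L position)
n=7: L (sole option 6(W) is W)
n=8: W (go to 4, an L position)
n=9: L (options 3(W), 6(W), 8(W) are all W)
n=10: W (go to 9, an L position)
n=11: L (sole option 10(W) is W)
n=12: W (go to 4, an L position)
n=13: L (sole option 12(W) is W)
n=14: W (go to 7, an L position)
n=15: L (options 5(W), 10(W), 12(W), 14(W) are all W)
n=16: W (go to 15, an L position)
n=17: L (sole option 16(W) is W)
n=18: W (go to 9, an L position)
n=19: L (sole option 18(W) is W)
n=20: W (go to 15, an L position)
n=21: W (go to 7, an L position)
n=22: W (go to 11, an L position)
n=23: L (sole option 22(W) is W)
n=24: W (go to 23, an L position)
n=25: L (options 20(W), 24(W) are all W)
n=26: W (go to 13, an L position)
n=27: W (go to 9, an L position)
n=28: L (options 14(W), 21(W), 24(W), 26(W), 27(W) are all W)
n=29: W (go to 28, an L position)
L entries with 0 ≤ n ≤ 29: n = 0, 1, 4, 7, 9, 11, 13, 15, 17, 19, 23, 25, 28; that makes 13.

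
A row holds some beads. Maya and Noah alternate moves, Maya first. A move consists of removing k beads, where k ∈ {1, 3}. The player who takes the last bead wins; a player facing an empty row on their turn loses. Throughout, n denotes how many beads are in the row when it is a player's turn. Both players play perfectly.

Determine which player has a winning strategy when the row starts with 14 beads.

Classify positions by backward induction: terminal positions (no move available) are L. From any other position, the mover wins iff some move reaches an L.
n=0: no move → L
n=1: W (go to 0, an L position)
n=2: L (sole option 1(W) is W)
n=3: W (go to 2, an L position)
n=4: L (options 3(W), 1(W) are all W)
n=5: W (go to 4, an L position)
n=6: L (options 5(W), 3(W) are all W)
n=7: W (go to 6, an L position)
n=8: L (options 7(W), 5(W) are all W)
n=9: W (go to 8, an L position)
n=10: L (options 9(W), 7(W) are all W)
n=11: W (go to 10, an L position)
n=12: L (options 11(W), 9(W) are all W)
n=13: W (go to 12, an L position)
n=14: L (options 13(W), 11(W) are all W)
Every move from 14 reaches a W position, so the mover loses.

Noah wins.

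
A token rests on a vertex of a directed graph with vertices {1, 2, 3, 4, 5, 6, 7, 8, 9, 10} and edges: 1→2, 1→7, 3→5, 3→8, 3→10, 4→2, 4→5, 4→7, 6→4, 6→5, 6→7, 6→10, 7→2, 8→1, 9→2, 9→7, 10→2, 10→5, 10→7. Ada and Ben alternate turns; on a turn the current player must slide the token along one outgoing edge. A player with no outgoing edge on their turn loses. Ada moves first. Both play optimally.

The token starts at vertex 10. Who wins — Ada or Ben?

Label each position W (a win for the player to move) or L (a loss). A position with no legal move is L; any other position is W exactly when some move reaches an L, and L when every move reaches a W.
Every edge goes from a vertex to one that appears earlier in the order 2, 5, 7, 10, 4, 1, 6, 8, 3, 9, so processing vertices in that order labels each vertex after all of its successors.
2: no outgoing edge → L
5: no outgoing edge → L
7: reaches L-position 2 → W
10: reaches L-position 5 → W
4: reaches L-position 5 → W
1: reaches L-position 2 → W
6: reaches L-position 5 → W
8: only reaches 1(W), which is W → L
3: reaches L-position 8 → W
9: reaches L-position 2 → W
From 10 Ada can move to 5, reaching an L position.

Ada wins.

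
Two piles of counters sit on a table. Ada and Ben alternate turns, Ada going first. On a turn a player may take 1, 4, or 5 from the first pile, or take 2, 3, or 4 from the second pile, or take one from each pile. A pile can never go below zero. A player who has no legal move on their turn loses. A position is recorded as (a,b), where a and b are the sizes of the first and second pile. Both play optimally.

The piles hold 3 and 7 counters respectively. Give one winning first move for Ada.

Move to (2,7).

Classify positions by backward induction: terminal positions (no move available) are L. From any other position, the mover wins iff some move reaches an L.
No move ever increases a pile, so every position that can arise here has a ≤ 3 and b ≤ 7; it is enough to label the cells with 0 ≤ a ≤ 3 and 0 ≤ b ≤ 7.
Every move lowers a or b (never raises either), so fill the grid row by row in increasing a, and left to right within a row: each cell's successors are then already labelled.
      b=0  b=1  b=2  b=3  b=4  b=5  b=6  b=7
a=0:    L    L    W    W    W    W    L    L
a=1:    W    W    W    L    L    W    W    W
a=2:    L    L    W    W    W    W    L    L
a=3:    W    W    W    L    L    W    W    W
Cells with no legal move (terminal, hence L): (0,0), (0,1).
The remaining L cells, each justified by listing all of its moves:
(0,6): →(0,4)(W), (0,3)(W), (0,2)(W) — all W, so L
(0,7): →(0,5)(W), (0,4)(W), (0,3)(W) — all W, so L
(1,3): →(0,3)(W), (1,1)(W), (1,0)(W), (0,2)(W) — all W, so L
(1,4): →(0,4)(W), (1,2)(W), (1,1)(W), (1,0)(W), (0,3)(W) — all W, so L
(2,0): →(1,0)(W) only, which is W, so L
(2,1): →(1,1)(W), (1,0)(W) — all W, so L
(2,6): →(1,6)(W), (2,4)(W), (2,3)(W), (2,2)(W), (1,5)(W) — all W, so L
(2,7): →(1,7)(W), (2,5)(W), (2,4)(W), (2,3)(W), (1,6)(W) — all W, so L
(3,3): →(2,3)(W), (3,1)(W), (3,0)(W), (2,2)(W) — all W, so L
(3,4): →(2,4)(W), (3,2)(W), (3,1)(W), (3,0)(W), (2,3)(W) — all W, so L
Every other cell has at least one move into one of the L cells above, so it is W.
From (3,7), the L positions reachable in one move are: (2,7), (3,4), (3,3), (2,6). Any move reaching one of these is winning.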